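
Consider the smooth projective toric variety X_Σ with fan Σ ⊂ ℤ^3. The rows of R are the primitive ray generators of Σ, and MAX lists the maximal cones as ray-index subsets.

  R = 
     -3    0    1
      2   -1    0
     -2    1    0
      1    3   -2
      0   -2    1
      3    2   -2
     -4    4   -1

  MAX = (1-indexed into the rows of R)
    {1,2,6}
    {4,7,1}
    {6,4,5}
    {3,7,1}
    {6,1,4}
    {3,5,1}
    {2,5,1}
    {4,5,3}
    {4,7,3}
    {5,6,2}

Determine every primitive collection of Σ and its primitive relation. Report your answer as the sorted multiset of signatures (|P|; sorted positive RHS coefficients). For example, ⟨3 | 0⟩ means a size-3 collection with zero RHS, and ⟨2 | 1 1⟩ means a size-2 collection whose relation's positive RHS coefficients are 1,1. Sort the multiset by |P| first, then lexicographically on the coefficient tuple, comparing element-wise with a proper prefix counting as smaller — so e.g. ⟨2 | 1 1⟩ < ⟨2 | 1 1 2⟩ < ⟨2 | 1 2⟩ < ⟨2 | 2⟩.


Σ has 9 primitive collections:

  P = {2,3}:  v_{2} + v_{3} = 0 — sig = ⟨2 | 0⟩
  P = {2,4}:  v_{2} + v_{4} = v_{6} — sig = ⟨2 | 1⟩
  P = {3,6}:  v_{3} + v_{6} = v_{4} — sig = ⟨2 | 1⟩
  P = {2,7}:  v_{2} + v_{7} = v_{1} + v_{4} — sig = ⟨2 | 1 1⟩
  P = {6,7}:  v_{6} + v_{7} = v_{1} + 2·v_{4} — sig = ⟨2 | 1 2⟩
  P = {5,7}:  v_{5} + v_{7} = 2·v_{3} — sig = ⟨2 | 2⟩
  P = {1,5,6}:  v_{1} + v_{5} + v_{6} = 0 — sig = ⟨3 | 0⟩
  P = {1,3,4}:  v_{1} + v_{3} + v_{4} = v_{7} — sig = ⟨3 | 1⟩
  P = {1,4,5}:  v_{1} + v_{4} + v_{5} = v_{3} — sig = ⟨3 | 1⟩

Hence PRS(X_Σ) =
    |P|=2: 6 collections, coeffs (), (1), (1), (1,1), (1,2), (2)
    |P|=3: 3 collections, coeffs (), (1), (1)


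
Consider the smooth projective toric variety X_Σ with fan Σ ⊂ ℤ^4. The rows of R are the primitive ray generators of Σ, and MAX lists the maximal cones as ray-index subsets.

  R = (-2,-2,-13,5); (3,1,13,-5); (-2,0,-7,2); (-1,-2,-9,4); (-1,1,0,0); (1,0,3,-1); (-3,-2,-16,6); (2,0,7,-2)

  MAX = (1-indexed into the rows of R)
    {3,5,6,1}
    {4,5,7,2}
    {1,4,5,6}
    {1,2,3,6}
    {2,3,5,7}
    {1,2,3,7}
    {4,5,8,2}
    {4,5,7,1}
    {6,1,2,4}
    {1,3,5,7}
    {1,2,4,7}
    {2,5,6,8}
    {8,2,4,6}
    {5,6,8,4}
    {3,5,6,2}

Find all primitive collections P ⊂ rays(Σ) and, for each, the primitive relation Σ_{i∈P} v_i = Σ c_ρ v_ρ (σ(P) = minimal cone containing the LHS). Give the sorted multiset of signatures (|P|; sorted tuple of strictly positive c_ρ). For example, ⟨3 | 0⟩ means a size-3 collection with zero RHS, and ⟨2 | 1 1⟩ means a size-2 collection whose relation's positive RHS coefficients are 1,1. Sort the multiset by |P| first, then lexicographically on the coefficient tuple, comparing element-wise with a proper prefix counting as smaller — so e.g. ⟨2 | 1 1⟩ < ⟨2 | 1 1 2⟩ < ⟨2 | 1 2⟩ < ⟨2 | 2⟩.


Δ(Σ) — 8 vertices, 7 min non-faces:

  P = {3,8}:  v_{3} + v_{8} = 0  ⇒ sig = ⟨2 | 0⟩
  P = {3,4}:  v_{3} + v_{4} = v_{7}  ⇒ sig = ⟨2 | 1⟩
  P = {6,7}:  v_{6} + v_{7} = v_{1}  ⇒ sig = ⟨2 | 1⟩
  P = {7,8}:  v_{7} + v_{8} = v_{4}  ⇒ sig = ⟨2 | 1⟩
  P = {1,8}:  v_{1} + v_{8} = v_{4} + v_{6}  ⇒ sig = ⟨2 | 1 1⟩
  P = {1,2,5}:  v_{1} + v_{2} + v_{5} = 0  ⇒ sig = ⟨3 | 0⟩
  P = {2,4,5,6}:  v_{2} + v_{4} + v_{5} + v_{6} = v_{8}  ⇒ sig = ⟨4 | 1⟩

so the primitive-relation signature multiset is
    ⟨2 | 0⟩
    ⟨2 | 1⟩
    ⟨2 | 1⟩
    ⟨2 | 1⟩
    ⟨2 | 1 1⟩
    ⟨3 | 0⟩
    ⟨4 | 1⟩


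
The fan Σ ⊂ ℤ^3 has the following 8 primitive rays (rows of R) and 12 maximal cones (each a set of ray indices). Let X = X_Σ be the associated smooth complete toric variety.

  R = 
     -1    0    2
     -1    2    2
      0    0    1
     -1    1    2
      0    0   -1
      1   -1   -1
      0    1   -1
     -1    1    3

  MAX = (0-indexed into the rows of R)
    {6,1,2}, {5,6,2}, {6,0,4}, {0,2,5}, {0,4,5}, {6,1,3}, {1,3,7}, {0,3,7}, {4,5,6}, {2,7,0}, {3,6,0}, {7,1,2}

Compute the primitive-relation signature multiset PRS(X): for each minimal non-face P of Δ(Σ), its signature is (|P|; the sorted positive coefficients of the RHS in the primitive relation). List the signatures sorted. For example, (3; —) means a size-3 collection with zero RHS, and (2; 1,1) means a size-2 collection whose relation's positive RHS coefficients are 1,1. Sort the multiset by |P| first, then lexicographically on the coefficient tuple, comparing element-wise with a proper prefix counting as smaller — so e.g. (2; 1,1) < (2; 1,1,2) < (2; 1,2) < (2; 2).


Minimal non-faces — 12 found among 8 rays, 12 max cones:

  {2,4}:  v_{2} + v_{4} = 0  →  sig = (2; —)
  {2,3}:  v_{2} + v_{3} = v_{7}  →  sig = (2; 1)
  {3,5}:  v_{3} + v_{5} = v_{2}  →  sig = (2; 1)
  {4,7}:  v_{4} + v_{7} = v_{3}  →  sig = (2; 1)
  {6,7}:  v_{6} + v_{7} = v_{1}  →  sig = (2; 1)
  {1,4}:  v_{1} + v_{4} = v_{3} + v_{6}  →  sig = (2; 1,1)
  {3,4}:  v_{3} + v_{4} = v_{0} + v_{6}  →  sig = (2; 1,1)
  {1,5}:  v_{1} + v_{5} = 2·v_{2} + v_{6}  →  sig = (2; 1,2)
  {0,1}:  v_{0} + v_{1} = 2·v_{3}  →  sig = (2; 2)
  {5,7}:  v_{5} + v_{7} = 2·v_{2}  →  sig = (2; 2)
  {0,5,6}:  v_{0} + v_{5} + v_{6} = 0  →  sig = (3; —)
  {0,2,6}:  v_{0} + v_{2} + v_{6} = v_{3}  →  sig = (3; 1)

Sorted signature multiset PRS(X):
    |P|=2: 10 collections, coeffs (), (1), (1), (1), (1), (1,1), (1,1), (1,2), (2), (2)
    |P|=3: 2 collections, coeffs (), (1)


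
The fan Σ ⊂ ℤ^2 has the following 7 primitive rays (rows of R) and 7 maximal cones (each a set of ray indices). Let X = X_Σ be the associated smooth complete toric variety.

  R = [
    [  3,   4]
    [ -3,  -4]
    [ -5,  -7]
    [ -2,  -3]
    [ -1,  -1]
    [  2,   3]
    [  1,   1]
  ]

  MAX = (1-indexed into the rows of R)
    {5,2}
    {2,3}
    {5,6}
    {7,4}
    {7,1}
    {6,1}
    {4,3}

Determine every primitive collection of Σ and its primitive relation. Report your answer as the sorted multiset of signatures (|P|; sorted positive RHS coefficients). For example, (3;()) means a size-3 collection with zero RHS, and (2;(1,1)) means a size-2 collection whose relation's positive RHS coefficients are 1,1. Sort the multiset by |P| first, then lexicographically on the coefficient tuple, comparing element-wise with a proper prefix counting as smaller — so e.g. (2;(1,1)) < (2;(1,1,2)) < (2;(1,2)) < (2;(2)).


Δ(Σ) — 7 vertices, 14 min non-faces:

  • {1,2}:  v_{1} + v_{2} = 0 — sig = (2;())
  • {4,6}:  v_{4} + v_{6} = 0 — sig = (2;())
  • {5,7}:  v_{5} + v_{7} = 0 — sig = (2;())
  • {1,3}:  v_{1} + v_{3} = v_{4} — sig = (2;(1))
  • {1,4}:  v_{1} + v_{4} = v_{7} — sig = (2;(1))
  • {1,5}:  v_{1} + v_{5} = v_{6} — sig = (2;(1))
  • {2,4}:  v_{2} + v_{4} = v_{3} — sig = (2;(1))
  • {2,6}:  v_{2} + v_{6} = v_{5} — sig = (2;(1))
  • {2,7}:  v_{2} + v_{7} = v_{4} — sig = (2;(1))
  • {3,6}:  v_{3} + v_{6} = v_{2} — sig = (2;(1))
  • {4,5}:  v_{4} + v_{5} = v_{2} — sig = (2;(1))
  • {6,7}:  v_{6} + v_{7} = v_{1} — sig = (2;(1))
  • {3,5}:  v_{3} + v_{5} = 2·v_{2} — sig = (2;(2))
  • {3,7}:  v_{3} + v_{7} = 2·v_{4} — sig = (2;(2))

Sorted signature multiset PRS(X):
    |P|=2: 14 collections, coeffs (), (), (), (1), (1), (1), (1), (1), (1), (1), (1), (1), (2), (2)


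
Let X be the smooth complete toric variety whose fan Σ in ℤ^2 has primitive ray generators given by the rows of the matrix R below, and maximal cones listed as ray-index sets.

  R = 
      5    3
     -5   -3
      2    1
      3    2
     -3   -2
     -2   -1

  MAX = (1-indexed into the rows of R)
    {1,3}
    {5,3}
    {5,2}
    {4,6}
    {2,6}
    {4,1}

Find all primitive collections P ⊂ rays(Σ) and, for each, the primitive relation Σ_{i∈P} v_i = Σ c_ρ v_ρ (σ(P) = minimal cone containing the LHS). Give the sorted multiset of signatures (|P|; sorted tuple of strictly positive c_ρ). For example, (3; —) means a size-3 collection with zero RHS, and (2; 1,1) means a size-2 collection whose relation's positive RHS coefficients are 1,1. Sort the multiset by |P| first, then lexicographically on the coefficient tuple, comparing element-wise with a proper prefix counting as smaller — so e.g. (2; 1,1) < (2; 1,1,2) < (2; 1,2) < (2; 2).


Σ has 9 primitive collections:

  P = {1,2}:  v_{1} + v_{2} = 0 ; sig = (2; —)
  P = {3,6}:  v_{3} + v_{6} = 0 ; sig = (2; —)
  P = {4,5}:  v_{4} + v_{5} = 0 ; sig = (2; —)
  P = {1,5}:  v_{1} + v_{5} = v_{3} ; sig = (2; 1)
  P = {1,6}:  v_{1} + v_{6} = v_{4} ; sig = (2; 1)
  P = {2,3}:  v_{2} + v_{3} = v_{5} ; sig = (2; 1)
  P = {2,4}:  v_{2} + v_{4} = v_{6} ; sig = (2; 1)
  P = {3,4}:  v_{3} + v_{4} = v_{1} ; sig = (2; 1)
  P = {5,6}:  v_{5} + v_{6} = v_{2} ; sig = (2; 1)

Signatures (|P|; sorted positive RHS coefficients), sorted:
    (2; —)
    (2; —)
    (2; —)
    (2; 1)
    (2; 1)
    (2; 1)
    (2; 1)
    (2; 1)
    (2; 1)


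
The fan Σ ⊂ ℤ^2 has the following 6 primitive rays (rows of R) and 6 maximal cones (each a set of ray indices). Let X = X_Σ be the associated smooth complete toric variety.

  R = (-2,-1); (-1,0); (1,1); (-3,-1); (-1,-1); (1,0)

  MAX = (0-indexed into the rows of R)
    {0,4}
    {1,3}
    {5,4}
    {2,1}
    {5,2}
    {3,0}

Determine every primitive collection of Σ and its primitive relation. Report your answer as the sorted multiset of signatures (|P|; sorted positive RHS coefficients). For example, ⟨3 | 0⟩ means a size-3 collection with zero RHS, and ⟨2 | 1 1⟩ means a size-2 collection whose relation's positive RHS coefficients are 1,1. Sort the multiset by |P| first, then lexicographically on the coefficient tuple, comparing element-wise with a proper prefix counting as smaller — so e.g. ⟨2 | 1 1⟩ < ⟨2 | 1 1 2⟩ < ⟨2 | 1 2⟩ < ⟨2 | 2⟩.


9 collections generate NE(X_Σ); each relation:

  P={1,5}:  v_{1} + v_{5} = 0  so sig = ⟨2 | 0⟩
  P={2,4}:  v_{2} + v_{4} = 0  so sig = ⟨2 | 0⟩
  P={0,1}:  v_{0} + v_{1} = v_{3}  so sig = ⟨2 | 1⟩
  P={0,2}:  v_{0} + v_{2} = v_{1}  so sig = ⟨2 | 1⟩
  P={0,5}:  v_{0} + v_{5} = v_{4}  so sig = ⟨2 | 1⟩
  P={1,4}:  v_{1} + v_{4} = v_{0}  so sig = ⟨2 | 1⟩
  P={3,5}:  v_{3} + v_{5} = v_{0}  so sig = ⟨2 | 1⟩
  P={2,3}:  v_{2} + v_{3} = 2·v_{1}  so sig = ⟨2 | 2⟩
  P={3,4}:  v_{3} + v_{4} = 2·v_{0}  so sig = ⟨2 | 2⟩

Sorted signature multiset PRS(X):
{ ⟨2 | 0⟩ ×2,  ⟨2 | 1⟩ ×5,  ⟨2 | 2⟩ ×2 }


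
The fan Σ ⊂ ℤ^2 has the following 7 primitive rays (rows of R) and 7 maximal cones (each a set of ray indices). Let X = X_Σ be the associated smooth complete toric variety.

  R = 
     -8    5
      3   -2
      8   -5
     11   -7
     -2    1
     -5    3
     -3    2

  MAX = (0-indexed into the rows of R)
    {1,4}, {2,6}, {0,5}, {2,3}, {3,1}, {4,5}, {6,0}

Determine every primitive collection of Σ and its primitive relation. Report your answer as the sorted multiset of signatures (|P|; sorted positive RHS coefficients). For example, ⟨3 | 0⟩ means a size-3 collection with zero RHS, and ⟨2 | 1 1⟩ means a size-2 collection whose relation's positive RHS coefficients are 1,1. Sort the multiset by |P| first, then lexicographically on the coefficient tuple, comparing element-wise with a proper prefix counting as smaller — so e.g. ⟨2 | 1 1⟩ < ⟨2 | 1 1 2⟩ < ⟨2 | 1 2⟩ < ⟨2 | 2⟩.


The 14 primitive collections of Σ (r=7, n=2):

  • {0,2}:  v_{0} + v_{2} = 0  →  sig = ⟨2 | 0⟩
  • {1,6}:  v_{1} + v_{6} = 0  →  sig = ⟨2 | 0⟩
  • {0,1}:  v_{0} + v_{1} = v_{5}  →  sig = ⟨2 | 1⟩
  • {0,3}:  v_{0} + v_{3} = v_{1}  →  sig = ⟨2 | 1⟩
  • {1,2}:  v_{1} + v_{2} = v_{3}  →  sig = ⟨2 | 1⟩
  • {1,5}:  v_{1} + v_{5} = v_{4}  →  sig = ⟨2 | 1⟩
  • {2,5}:  v_{2} + v_{5} = v_{1}  →  sig = ⟨2 | 1⟩
  • {3,6}:  v_{3} + v_{6} = v_{2}  →  sig = ⟨2 | 1⟩
  • {4,6}:  v_{4} + v_{6} = v_{5}  →  sig = ⟨2 | 1⟩
  • {5,6}:  v_{5} + v_{6} = v_{0}  →  sig = ⟨2 | 1⟩
  • {0,4}:  v_{0} + v_{4} = 2·v_{5}  →  sig = ⟨2 | 2⟩
  • {2,4}:  v_{2} + v_{4} = 2·v_{1}  →  sig = ⟨2 | 2⟩
  • {3,5}:  v_{3} + v_{5} = 2·v_{1}  →  sig = ⟨2 | 2⟩
  • {3,4}:  v_{3} + v_{4} = 3·v_{1}  →  sig = ⟨2 | 3⟩

Sorted signature multiset PRS(X):
{ ⟨2 | 0⟩ ×2,  ⟨2 | 1⟩ ×8,  ⟨2 | 2⟩ ×3,  ⟨2 | 3⟩ }


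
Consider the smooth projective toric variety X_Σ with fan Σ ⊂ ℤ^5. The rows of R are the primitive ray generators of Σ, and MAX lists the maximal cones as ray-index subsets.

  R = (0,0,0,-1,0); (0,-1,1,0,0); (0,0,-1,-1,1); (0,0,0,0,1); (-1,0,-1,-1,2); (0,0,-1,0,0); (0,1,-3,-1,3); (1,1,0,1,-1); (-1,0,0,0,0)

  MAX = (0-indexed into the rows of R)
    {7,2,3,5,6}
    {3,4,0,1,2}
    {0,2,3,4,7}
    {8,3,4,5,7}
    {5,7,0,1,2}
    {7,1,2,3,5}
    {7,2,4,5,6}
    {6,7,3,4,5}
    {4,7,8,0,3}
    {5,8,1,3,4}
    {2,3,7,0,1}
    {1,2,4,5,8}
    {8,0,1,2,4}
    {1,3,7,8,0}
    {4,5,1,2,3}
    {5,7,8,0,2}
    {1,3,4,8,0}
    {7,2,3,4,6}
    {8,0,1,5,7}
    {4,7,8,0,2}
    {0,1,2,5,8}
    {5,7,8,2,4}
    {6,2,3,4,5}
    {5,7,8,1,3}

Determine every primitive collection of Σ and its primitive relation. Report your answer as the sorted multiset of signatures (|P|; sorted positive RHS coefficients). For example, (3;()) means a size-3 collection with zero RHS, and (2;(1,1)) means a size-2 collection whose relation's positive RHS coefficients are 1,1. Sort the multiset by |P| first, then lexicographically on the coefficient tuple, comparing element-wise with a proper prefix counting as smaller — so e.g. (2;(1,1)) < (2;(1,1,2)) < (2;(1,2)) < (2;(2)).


Δ(Σ) — 9 vertices, 9 min non-faces:

  P={0,6}:  v_{0} + v_{6} = 2·v_{2} + v_{4} + v_{7} — sig = (2;(1,1,2))
  P={1,6}:  v_{1} + v_{6} = v_{2} + 2·v_{3} + v_{5} — sig = (2;(1,1,2))
  P={6,8}:  v_{6} + v_{8} = 2·v_{4} + v_{5} + v_{7} — sig = (2;(1,1,2))
  P={0,3,5}:  v_{0} + v_{3} + v_{5} = v_{2} — sig = (3;(1))
  P={1,4,7}:  v_{1} + v_{4} + v_{7} = v_{3} — sig = (3;(1))
  P={2,3,8}:  v_{2} + v_{3} + v_{8} = v_{4} — sig = (3;(1))
  P={0,4,5}:  v_{0} + v_{4} + v_{5} = 2·v_{2} + v_{8} — sig = (3;(1,2))
  P={1,2,7,8}:  v_{1} + v_{2} + v_{7} + v_{8} = 0 — sig = (4;())
  P={2,3,4,5,7}:  v_{2} + v_{3} + v_{4} + v_{5} + v_{7} = v_{6} — sig = (5;(1))

Sorted signature multiset PRS(X):
    |P|=2: 3 collections, coeffs (1,1,2), (1,1,2), (1,1,2)
    |P|=3: 4 collections, coeffs (1), (1), (1), (1,2)
    |P|=4: 1 collection, coeffs ()
    |P|=5: 1 collection, coeffs (1)


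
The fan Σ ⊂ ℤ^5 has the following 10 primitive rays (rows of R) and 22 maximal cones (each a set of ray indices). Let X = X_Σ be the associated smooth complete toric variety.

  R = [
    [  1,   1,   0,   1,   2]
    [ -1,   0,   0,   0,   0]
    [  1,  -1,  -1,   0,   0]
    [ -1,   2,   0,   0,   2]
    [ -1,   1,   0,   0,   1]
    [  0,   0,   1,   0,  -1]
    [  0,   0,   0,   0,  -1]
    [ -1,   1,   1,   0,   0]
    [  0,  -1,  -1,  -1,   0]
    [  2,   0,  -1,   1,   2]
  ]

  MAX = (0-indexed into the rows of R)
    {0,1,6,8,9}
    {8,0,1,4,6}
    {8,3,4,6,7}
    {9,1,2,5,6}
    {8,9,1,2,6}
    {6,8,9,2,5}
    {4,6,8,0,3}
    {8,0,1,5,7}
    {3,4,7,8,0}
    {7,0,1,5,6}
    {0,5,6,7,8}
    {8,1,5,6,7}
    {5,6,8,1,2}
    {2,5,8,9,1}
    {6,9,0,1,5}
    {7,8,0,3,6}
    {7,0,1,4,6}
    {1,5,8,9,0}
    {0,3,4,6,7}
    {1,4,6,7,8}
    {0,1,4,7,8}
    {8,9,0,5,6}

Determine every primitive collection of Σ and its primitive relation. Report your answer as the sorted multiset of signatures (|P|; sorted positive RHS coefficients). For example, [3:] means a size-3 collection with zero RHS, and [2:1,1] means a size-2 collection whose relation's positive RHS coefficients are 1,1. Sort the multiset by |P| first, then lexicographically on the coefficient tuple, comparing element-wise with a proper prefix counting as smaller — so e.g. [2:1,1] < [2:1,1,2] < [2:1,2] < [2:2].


14 collections generate NE(X_Σ); each relation:

  P={2,7}:  v_{2} + v_{7} = 0  ⇒ sig = [2:]
  P={0,2}:  v_{0} + v_{2} = v_{9}  ⇒ sig = [2:1]
  P={4,5}:  v_{4} + v_{5} = v_{7}  ⇒ sig = [2:1]
  P={7,9}:  v_{7} + v_{9} = v_{0}  ⇒ sig = [2:1]
  P={2,3}:  v_{2} + v_{3} = v_{0} + v_{4} + v_{6} + v_{8}  ⇒ sig = [2:1,1,1,1]
  P={2,4}:  v_{2} + v_{4} = v_{0} + v_{1} + v_{6} + v_{8}  ⇒ sig = [2:1,1,1,1]
  P={3,5}:  v_{3} + v_{5} = v_{0} + v_{6} + 2·v_{7} + v_{8}  ⇒ sig = [2:1,1,1,2]
  P={3,9}:  v_{3} + v_{9} = 2·v_{0} + v_{4} + v_{6} + v_{8}  ⇒ sig = [2:1,1,1,2]
  P={4,9}:  v_{4} + v_{9} = 2·v_{0} + v_{1} + v_{6} + v_{8}  ⇒ sig = [2:1,1,1,2]
  P={1,3}:  v_{1} + v_{3} = 2·v_{4}  ⇒ sig = [2:2]
  P={0,1,5,6,8}:  v_{0} + v_{1} + v_{5} + v_{6} + v_{8} = 0  ⇒ sig = [5:]
  P={0,1,6,7,8}:  v_{0} + v_{1} + v_{6} + v_{7} + v_{8} = v_{4}  ⇒ sig = [5:1]
  P={0,4,6,7,8}:  v_{0} + v_{4} + v_{6} + v_{7} + v_{8} = v_{3}  ⇒ sig = [5:1]
  P={1,5,6,8,9}:  v_{1} + v_{5} + v_{6} + v_{8} + v_{9} = v_{2}  ⇒ sig = [5:1]

Sorted signature multiset PRS(X):
    [2:]
    [2:1]
    [2:1]
    [2:1]
    [2:1,1,1,1]
    [2:1,1,1,1]
    [2:1,1,1,2]
    [2:1,1,1,2]
    [2:1,1,1,2]
    [2:2]
    [5:]
    [5:1]
    [5:1]
    [5:1]


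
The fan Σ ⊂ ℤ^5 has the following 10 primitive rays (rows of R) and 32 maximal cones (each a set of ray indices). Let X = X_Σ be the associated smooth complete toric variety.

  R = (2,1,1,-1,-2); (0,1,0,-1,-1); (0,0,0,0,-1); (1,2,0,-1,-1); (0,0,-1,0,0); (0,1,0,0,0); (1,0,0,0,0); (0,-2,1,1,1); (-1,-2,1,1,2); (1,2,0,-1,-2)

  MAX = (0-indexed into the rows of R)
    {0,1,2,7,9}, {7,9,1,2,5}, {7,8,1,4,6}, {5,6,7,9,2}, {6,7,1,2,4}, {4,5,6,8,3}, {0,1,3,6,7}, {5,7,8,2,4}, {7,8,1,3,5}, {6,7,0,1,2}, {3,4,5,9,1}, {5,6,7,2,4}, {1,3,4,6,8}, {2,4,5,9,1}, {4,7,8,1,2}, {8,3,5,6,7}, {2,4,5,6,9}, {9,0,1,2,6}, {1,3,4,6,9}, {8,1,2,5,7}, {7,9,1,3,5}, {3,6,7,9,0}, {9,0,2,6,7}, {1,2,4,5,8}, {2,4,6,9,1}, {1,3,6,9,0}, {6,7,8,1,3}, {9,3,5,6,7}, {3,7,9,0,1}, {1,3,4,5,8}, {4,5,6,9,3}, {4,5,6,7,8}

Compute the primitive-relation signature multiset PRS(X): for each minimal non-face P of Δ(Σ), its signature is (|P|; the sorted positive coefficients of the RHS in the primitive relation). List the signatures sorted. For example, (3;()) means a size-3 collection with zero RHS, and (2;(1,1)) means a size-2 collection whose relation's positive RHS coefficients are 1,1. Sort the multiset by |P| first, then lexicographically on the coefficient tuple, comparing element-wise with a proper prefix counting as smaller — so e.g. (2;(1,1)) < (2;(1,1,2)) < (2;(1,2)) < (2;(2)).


Δ(Σ) — 10 vertices, 11 min non-faces:

  {2,3}:  v_{2} + v_{3} = v_{9} — sig = (2;(1))
  {0,5}:  v_{0} + v_{5} = v_{3} + v_{7} + v_{9} — sig = (2;(1,1,1))
  {8,9}:  v_{8} + v_{9} = v_{1} + v_{5} + v_{7} — sig = (2;(1,1,1))
  {0,4}:  v_{0} + v_{4} = v_{1} + v_{2} + 2·v_{6} — sig = (2;(1,1,2))
  {0,8}:  v_{0} + v_{8} = v_{1} + v_{3} + 2·v_{7} — sig = (2;(1,1,2))
  {1,5,6}:  v_{1} + v_{5} + v_{6} = v_{3} — sig = (3;(1))
  {2,6,8}:  v_{2} + v_{6} + v_{8} = v_{7} — sig = (3;(1))
  {3,4,7}:  v_{3} + v_{4} + v_{7} = v_{6} — sig = (3;(1))
  {4,7,9}:  v_{4} + v_{7} + v_{9} = v_{2} + v_{6} — sig = (3;(1,1))
  {1,4,5,7}:  v_{1} + v_{4} + v_{5} + v_{7} = 0 — sig = (4;())
  {1,6,7,9}:  v_{1} + v_{6} + v_{7} + v_{9} = v_{0} — sig = (4;(1))

Sorted signature multiset PRS(X):
    (2;(1))
    (2;(1,1,1))
    (2;(1,1,1))
    (2;(1,1,2))
    (2;(1,1,2))
    (3;(1))
    (3;(1))
    (3;(1))
    (3;(1,1))
    (4;())
    (4;(1))


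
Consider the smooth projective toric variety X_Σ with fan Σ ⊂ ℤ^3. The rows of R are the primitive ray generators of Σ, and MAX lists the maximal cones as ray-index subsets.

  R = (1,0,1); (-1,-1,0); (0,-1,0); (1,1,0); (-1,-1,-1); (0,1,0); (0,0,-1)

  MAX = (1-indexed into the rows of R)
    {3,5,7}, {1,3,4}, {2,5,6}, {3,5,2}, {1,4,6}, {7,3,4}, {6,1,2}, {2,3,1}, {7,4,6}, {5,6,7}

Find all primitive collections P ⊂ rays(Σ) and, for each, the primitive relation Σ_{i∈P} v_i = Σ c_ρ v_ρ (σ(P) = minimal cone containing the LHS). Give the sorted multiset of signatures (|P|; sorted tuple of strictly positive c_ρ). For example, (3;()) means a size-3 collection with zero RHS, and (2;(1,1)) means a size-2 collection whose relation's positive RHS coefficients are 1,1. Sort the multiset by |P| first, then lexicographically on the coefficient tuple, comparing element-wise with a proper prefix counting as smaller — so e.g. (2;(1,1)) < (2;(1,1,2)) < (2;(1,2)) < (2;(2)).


6 collections generate NE(X_Σ); each relation:

  P = {2,4}:  v_{2} + v_{4} = 0 — sig = (2;())
  P = {3,6}:  v_{3} + v_{6} = 0 — sig = (2;())
  P = {1,5}:  v_{1} + v_{5} = v_{3} — sig = (2;(1))
  P = {2,7}:  v_{2} + v_{7} = v_{5} — sig = (2;(1))
  P = {4,5}:  v_{4} + v_{5} = v_{7} — sig = (2;(1))
  P = {1,7}:  v_{1} + v_{7} = v_{3} + v_{4} — sig = (2;(1,1))

so the primitive-relation signature multiset is
    (2;())
    (2;())
    (2;(1))
    (2;(1))
    (2;(1))
    (2;(1,1))


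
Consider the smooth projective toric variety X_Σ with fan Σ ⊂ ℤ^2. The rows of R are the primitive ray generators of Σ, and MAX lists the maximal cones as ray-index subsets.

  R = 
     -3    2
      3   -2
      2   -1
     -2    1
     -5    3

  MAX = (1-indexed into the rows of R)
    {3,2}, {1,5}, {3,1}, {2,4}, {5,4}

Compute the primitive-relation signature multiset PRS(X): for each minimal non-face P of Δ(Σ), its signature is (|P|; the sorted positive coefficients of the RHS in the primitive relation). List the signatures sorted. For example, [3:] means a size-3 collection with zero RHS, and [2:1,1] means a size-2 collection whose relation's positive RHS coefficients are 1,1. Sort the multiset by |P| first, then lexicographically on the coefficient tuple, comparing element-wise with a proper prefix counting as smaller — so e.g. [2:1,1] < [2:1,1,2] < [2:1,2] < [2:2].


Minimal non-faces — 5 found among 5 rays, 5 max cones:

  P = {1,2}:  v_{1} + v_{2} = 0  →  sig = [2:]
  P = {3,4}:  v_{3} + v_{4} = 0  →  sig = [2:]
  P = {1,4}:  v_{1} + v_{4} = v_{5}  →  sig = [2:1]
  P = {2,5}:  v_{2} + v_{5} = v_{4}  →  sig = [2:1]
  P = {3,5}:  v_{3} + v_{5} = v_{1}  →  sig = [2:1]

Sorted signature multiset PRS(X):
[[2:], [2:], [2:1], [2:1], [2:1]]


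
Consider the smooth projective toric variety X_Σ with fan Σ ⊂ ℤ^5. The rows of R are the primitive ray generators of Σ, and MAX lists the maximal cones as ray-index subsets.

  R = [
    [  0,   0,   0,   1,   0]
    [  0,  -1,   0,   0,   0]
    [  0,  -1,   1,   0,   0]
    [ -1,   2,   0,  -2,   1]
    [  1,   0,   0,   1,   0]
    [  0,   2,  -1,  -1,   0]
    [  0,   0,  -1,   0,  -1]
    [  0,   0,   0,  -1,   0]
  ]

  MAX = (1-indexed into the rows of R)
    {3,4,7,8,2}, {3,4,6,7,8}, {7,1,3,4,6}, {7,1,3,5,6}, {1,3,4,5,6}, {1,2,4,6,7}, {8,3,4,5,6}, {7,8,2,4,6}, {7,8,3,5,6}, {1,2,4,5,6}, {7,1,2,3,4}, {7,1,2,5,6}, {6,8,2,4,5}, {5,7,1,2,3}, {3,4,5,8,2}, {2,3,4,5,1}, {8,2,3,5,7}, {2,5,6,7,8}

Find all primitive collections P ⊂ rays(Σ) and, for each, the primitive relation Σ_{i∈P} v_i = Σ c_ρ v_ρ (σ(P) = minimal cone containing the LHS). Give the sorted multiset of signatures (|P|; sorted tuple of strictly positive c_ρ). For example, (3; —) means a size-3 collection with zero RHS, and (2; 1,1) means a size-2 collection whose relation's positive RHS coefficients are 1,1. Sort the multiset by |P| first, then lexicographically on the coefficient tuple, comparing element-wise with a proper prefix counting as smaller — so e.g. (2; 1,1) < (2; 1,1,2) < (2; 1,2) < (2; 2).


Σ has 3 primitive collections:

  P={1,8}:  v_{1} + v_{8} = 0  so sig = (2; —)
  P={2,3,6}:  v_{2} + v_{3} + v_{6} = v_{8}  so sig = (3; 1)
  P={4,5,7}:  v_{4} + v_{5} + v_{7} = v_{6}  so sig = (3; 1)

so the primitive-relation signature multiset is
    (2; —)
    (3; 1)
    (3; 1)


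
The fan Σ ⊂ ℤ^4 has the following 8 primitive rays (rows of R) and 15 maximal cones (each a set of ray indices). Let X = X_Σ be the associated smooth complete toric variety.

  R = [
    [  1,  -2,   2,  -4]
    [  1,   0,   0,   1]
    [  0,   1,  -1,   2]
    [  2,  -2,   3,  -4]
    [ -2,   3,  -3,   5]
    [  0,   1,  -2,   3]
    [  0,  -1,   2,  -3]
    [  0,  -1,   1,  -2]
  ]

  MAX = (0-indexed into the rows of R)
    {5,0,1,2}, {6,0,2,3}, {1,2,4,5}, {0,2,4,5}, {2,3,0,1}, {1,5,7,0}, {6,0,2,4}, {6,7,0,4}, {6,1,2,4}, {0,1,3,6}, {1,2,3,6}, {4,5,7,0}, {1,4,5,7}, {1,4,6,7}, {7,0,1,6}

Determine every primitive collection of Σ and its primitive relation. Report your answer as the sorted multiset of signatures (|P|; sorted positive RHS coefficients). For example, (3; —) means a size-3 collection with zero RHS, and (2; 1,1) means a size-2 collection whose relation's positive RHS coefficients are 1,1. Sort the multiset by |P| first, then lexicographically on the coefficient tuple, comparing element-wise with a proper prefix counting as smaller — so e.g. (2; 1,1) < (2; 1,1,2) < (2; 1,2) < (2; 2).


7 minimal non-faces of Δ(Σ) (on 8 rays):

  • {2,7}:  v_{2} + v_{7} = 0 ; sig = (2; —)
  • {5,6}:  v_{5} + v_{6} = 0 ; sig = (2; —)
  • {3,5}:  v_{3} + v_{5} = v_{0} + v_{1} + v_{2} ; sig = (2; 1,1,1)
  • {3,7}:  v_{3} + v_{7} = v_{0} + v_{1} + v_{6} ; sig = (2; 1,1,1)
  • {3,4}:  v_{3} + v_{4} = 2·v_{2} + v_{6} ; sig = (2; 1,2)
  • {0,1,4}:  v_{0} + v_{1} + v_{4} = v_{2} ; sig = (3; 1)
  • {0,1,2,6}:  v_{0} + v_{1} + v_{2} + v_{6} = v_{3} ; sig = (4; 1)

Signatures (|P|; sorted positive RHS coefficients), sorted:
    |P|=2: 5 collections, coeffs (), (), (1,1,1), (1,1,1), (1,2)
    |P|=3: 1 collection, coeffs (1)
    |P|=4: 1 collection, coeffs (1)


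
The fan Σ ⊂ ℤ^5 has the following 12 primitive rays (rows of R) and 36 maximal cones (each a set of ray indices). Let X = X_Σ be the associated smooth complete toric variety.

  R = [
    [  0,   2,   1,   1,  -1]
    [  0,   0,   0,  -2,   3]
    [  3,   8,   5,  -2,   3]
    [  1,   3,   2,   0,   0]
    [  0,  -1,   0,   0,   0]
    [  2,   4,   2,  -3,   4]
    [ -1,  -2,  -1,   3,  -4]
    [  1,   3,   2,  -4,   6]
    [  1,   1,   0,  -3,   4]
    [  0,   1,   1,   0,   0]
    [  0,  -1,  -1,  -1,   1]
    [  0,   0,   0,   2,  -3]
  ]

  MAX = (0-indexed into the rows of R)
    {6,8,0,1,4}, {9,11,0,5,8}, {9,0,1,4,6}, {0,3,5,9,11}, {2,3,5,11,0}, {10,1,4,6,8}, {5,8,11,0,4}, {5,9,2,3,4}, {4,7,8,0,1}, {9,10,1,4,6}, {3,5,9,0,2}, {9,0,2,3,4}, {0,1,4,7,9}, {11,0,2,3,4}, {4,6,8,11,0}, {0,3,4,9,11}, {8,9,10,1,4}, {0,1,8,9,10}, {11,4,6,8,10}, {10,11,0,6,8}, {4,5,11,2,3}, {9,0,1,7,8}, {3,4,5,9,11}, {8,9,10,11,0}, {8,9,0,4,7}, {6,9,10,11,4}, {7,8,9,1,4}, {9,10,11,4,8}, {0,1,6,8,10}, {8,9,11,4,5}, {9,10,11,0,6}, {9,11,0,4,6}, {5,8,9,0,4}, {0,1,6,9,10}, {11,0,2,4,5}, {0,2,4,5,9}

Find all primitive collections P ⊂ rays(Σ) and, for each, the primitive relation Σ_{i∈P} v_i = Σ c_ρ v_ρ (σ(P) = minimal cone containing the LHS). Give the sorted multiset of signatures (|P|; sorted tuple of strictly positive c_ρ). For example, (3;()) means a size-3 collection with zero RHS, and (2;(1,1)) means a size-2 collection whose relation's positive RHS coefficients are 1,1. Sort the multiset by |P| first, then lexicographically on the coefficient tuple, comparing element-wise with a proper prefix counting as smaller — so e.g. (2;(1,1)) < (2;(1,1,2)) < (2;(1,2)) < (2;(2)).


|primitive collections| = 25. Relations:

  P = {1,11}:  v_{1} + v_{11} = 0 ; sig = (2;())
  P = {3,8}:  v_{3} + v_{8} = v_{5} ; sig = (2;(1))
  P = {2,10}:  v_{2} + v_{10} = v_{3} + v_{5} ; sig = (2;(1,1))
  P = {3,6}:  v_{3} + v_{6} = v_{0} + v_{4} + v_{11} ; sig = (2;(1,1,1))
  P = {3,10}:  v_{3} + v_{10} = v_{8} + v_{9} + v_{11} ; sig = (2;(1,1,1))
  P = {6,7}:  v_{6} + v_{7} = v_{0} + v_{1} + v_{4} ; sig = (2;(1,1,1))
  P = {7,10}:  v_{7} + v_{10} = v_{1} + v_{8} + v_{9} ; sig = (2;(1,1,1))
  P = {1,3}:  v_{1} + v_{3} = v_{0} + v_{4} + v_{8} + v_{9} ; sig = (2;(1,1,1,1))
  P = {5,6}:  v_{5} + v_{6} = v_{0} + v_{4} + v_{8} + v_{11} ; sig = (2;(1,1,1,1))
  P = {7,11}:  v_{7} + v_{11} = v_{0} + v_{4} + v_{8} + v_{9} ; sig = (2;(1,1,1,1))
  P = {1,5}:  v_{1} + v_{5} = v_{0} + v_{4} + 2·v_{8} + v_{9} ; sig = (2;(1,1,1,2))
  P = {1,2}:  v_{1} + v_{2} = 2·v_{0} + 2·v_{4} + v_{5} + v_{8} + v_{9} ; sig = (2;(1,1,1,2,2))
  P = {2,8}:  v_{2} + v_{8} = v_{0} + v_{4} + 2·v_{5} ; sig = (2;(1,1,2))
  P = {5,10}:  v_{5} + v_{10} = 2·v_{8} + v_{9} + v_{11} ; sig = (2;(1,1,2))
  P = {2,6}:  v_{2} + v_{6} = 2·v_{0} + 2·v_{4} + v_{5} + v_{11} ; sig = (2;(1,1,2,2))
  P = {2,7}:  v_{2} + v_{7} = 3·v_{0} + 3·v_{4} + v_{5} + 2·v_{8} + 2·v_{9} ; sig = (2;(1,2,2,3,3))
  P = {3,7}:  v_{3} + v_{7} = 2·v_{0} + 2·v_{4} + 2·v_{8} + 2·v_{9} ; sig = (2;(2,2,2,2))
  P = {5,7}:  v_{5} + v_{7} = 2·v_{0} + 2·v_{4} + 3·v_{8} + 2·v_{9} ; sig = (2;(2,2,2,3))
  P = {0,4,10}:  v_{0} + v_{4} + v_{10} = 0 ; sig = (3;())
  P = {6,8,9}:  v_{6} + v_{8} + v_{9} = 0 ; sig = (3;())
  P = {2,9,11}:  v_{2} + v_{9} + v_{11} = 3·v_{3} ; sig = (3;(3))
  P = {0,3,4,5}:  v_{0} + v_{3} + v_{4} + v_{5} = v_{2} ; sig = (4;(1))
  P = {0,1,4,8,9}:  v_{0} + v_{1} + v_{4} + v_{8} + v_{9} = v_{7} ; sig = (5;(1))
  P = {0,4,8,9,11}:  v_{0} + v_{4} + v_{8} + v_{9} + v_{11} = v_{3} ; sig = (5;(1))
  P = {0,4,5,9,11}:  v_{0} + v_{4} + v_{5} + v_{9} + v_{11} = 2·v_{3} ; sig = (5;(2))

Sorted signature multiset PRS(X):
[(2;()), (2;(1)), (2;(1,1)), (2;(1,1,1)), (2;(1,1,1)), (2;(1,1,1)), (2;(1,1,1)), (2;(1,1,1,1)), (2;(1,1,1,1)), (2;(1,1,1,1)), (2;(1,1,1,2)), (2;(1,1,1,2,2)), (2;(1,1,2)), (2;(1,1,2)), (2;(1,1,2,2)), (2;(1,2,2,3,3)), (2;(2,2,2,2)), (2;(2,2,2,3)), (3;()), (3;()), (3;(3)), (4;(1)), (5;(1)), (5;(1)), (5;(2))]


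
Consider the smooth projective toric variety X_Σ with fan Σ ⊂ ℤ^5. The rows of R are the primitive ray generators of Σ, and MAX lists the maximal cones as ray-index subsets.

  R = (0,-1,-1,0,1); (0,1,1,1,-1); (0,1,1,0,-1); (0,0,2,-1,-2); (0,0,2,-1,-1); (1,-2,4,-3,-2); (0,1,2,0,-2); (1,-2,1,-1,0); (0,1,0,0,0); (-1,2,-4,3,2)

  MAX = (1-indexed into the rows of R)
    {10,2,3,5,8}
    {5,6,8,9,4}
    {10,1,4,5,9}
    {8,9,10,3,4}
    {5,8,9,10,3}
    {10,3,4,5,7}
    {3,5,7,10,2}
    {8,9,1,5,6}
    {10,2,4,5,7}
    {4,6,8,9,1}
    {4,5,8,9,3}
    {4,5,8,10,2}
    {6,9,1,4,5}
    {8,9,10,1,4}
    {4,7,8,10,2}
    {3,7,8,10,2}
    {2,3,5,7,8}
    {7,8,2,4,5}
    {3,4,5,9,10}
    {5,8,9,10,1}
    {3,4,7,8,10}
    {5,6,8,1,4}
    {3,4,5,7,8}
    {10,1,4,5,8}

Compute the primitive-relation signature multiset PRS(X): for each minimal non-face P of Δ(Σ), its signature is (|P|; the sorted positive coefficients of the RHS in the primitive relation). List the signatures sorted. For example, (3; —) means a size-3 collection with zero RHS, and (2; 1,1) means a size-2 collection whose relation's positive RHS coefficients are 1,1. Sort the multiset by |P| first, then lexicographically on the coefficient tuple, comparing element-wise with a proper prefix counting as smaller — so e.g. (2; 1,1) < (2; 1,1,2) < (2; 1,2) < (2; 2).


Primitive collections (14):

  • {1,3}:  v_{1} + v_{3} = 0  ⟹  sig = (2; —)
  • {6,10}:  v_{6} + v_{10} = 0  ⟹  sig = (2; —)
  • {2,6}:  v_{2} + v_{6} = v_{5} + v_{7} + v_{8}  ⟹  sig = (2; 1,1,1)
  • {1,7}:  v_{1} + v_{7} = v_{4} + v_{5} + v_{8} + v_{10}  ⟹  sig = (2; 1,1,1,1)
  • {3,6}:  v_{3} + v_{6} = v_{4} + v_{5} + v_{8} + v_{9}  ⟹  sig = (2; 1,1,1,1)
  • {6,7}:  v_{6} + v_{7} = v_{3} + v_{4} + v_{5} + v_{8}  ⟹  sig = (2; 1,1,1,1)
  • {2,9}:  v_{2} + v_{9} = 2·v_{3} + v_{5} + v_{8} + v_{10}  ⟹  sig = (2; 1,1,1,2)
  • {1,2}:  v_{1} + v_{2} = v_{4} + 2·v_{5} + 2·v_{8} + 2·v_{10}  ⟹  sig = (2; 1,2,2,2)
  • {7,9}:  v_{7} + v_{9} = 2·v_{3}  ⟹  sig = (2; 2)
  • {2,3,4}:  v_{2} + v_{3} + v_{4} = 2·v_{7}  ⟹  sig = (3; 2)
  • {5,7,8,10}:  v_{5} + v_{7} + v_{8} + v_{10} = v_{2}  ⟹  sig = (4; 1)
  • {1,4,5,8,9}:  v_{1} + v_{4} + v_{5} + v_{8} + v_{9} = v_{6}  ⟹  sig = (5; 1)
  • {3,4,5,8,10}:  v_{3} + v_{4} + v_{5} + v_{8} + v_{10} = v_{7}  ⟹  sig = (5; 1)
  • {4,5,8,9,10}:  v_{4} + v_{5} + v_{8} + v_{9} + v_{10} = v_{3}  ⟹  sig = (5; 1)

Signatures (|P|; sorted positive RHS coefficients), sorted:
    (2; —)
    (2; —)
    (2; 1,1,1)
    (2; 1,1,1,1)
    (2; 1,1,1,1)
    (2; 1,1,1,1)
    (2; 1,1,1,2)
    (2; 1,2,2,2)
    (2; 2)
    (3; 2)
    (4; 1)
    (5; 1)
    (5; 1)
    (5; 1)


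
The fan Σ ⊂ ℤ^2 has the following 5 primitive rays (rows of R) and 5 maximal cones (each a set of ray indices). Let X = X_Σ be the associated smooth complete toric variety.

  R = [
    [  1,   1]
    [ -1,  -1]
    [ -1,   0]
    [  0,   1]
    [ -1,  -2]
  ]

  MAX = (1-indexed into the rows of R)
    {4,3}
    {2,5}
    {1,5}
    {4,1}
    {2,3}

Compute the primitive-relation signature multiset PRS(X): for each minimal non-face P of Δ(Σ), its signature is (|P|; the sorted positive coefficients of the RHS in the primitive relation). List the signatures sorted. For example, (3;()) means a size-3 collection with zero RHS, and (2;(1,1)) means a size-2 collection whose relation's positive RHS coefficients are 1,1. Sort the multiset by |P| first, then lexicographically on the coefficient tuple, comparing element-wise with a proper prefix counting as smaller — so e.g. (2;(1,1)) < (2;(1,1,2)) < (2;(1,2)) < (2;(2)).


|primitive collections| = 5. Relations:

  P = {1,2}:  v_{1} + v_{2} = 0  ⟹  sig = (2;())
  P = {1,3}:  v_{1} + v_{3} = v_{4}  ⟹  sig = (2;(1))
  P = {2,4}:  v_{2} + v_{4} = v_{3}  ⟹  sig = (2;(1))
  P = {4,5}:  v_{4} + v_{5} = v_{2}  ⟹  sig = (2;(1))
  P = {3,5}:  v_{3} + v_{5} = 2·v_{2}  ⟹  sig = (2;(2))

Sorted signature multiset PRS(X):
    (2;())
    (2;(1))
    (2;(1))
    (2;(1))
    (2;(2))


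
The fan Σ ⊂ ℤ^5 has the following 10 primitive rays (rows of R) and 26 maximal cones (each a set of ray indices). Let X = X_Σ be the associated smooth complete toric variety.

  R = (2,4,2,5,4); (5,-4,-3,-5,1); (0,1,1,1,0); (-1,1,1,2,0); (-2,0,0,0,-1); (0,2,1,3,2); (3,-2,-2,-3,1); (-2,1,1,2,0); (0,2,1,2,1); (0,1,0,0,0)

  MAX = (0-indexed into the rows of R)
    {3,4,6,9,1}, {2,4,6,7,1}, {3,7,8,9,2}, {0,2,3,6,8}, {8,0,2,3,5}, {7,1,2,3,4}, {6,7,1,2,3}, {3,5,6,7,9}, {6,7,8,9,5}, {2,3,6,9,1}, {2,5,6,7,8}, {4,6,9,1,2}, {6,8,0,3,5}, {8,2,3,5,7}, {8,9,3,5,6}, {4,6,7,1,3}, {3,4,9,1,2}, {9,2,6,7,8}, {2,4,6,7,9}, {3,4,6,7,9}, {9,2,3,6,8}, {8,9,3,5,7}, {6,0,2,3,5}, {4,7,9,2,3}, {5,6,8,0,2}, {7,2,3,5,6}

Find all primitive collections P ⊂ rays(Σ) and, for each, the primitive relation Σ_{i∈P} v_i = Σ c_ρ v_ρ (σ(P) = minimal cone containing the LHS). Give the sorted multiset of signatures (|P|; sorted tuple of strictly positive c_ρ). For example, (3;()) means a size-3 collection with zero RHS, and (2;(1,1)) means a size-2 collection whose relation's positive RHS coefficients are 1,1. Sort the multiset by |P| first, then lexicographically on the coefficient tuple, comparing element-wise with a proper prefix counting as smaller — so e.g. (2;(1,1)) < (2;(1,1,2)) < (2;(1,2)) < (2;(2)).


14 minimal non-faces of Δ(Σ) (on 10 rays):

  • {0,4}:  v_{0} + v_{4} = v_{5} + v_{8}  so sig = (2;(1,1))
  • {4,8}:  v_{4} + v_{8} = v_{7} + v_{9}  so sig = (2;(1,1))
  • {4,5}:  v_{4} + v_{5} = v_{3} + v_{6} + 2·v_{7} + v_{9}  so sig = (2;(1,1,1,2))
  • {1,8}:  v_{1} + v_{8} = v_{2} + v_{3} + 2·v_{6}  so sig = (2;(1,1,2))
  • {1,5}:  v_{1} + v_{5} = v_{2} + 2·v_{3} + 3·v_{6} + v_{7}  so sig = (2;(1,1,2,3))
  • {0,9}:  v_{0} + v_{9} = v_{3} + v_{6} + 3·v_{8}  so sig = (2;(1,1,3))
  • {0,7}:  v_{0} + v_{7} = v_{2} + 2·v_{5}  so sig = (2;(1,2))
  • {0,1}:  v_{0} + v_{1} = 2·v_{2} + 2·v_{3} + v_{5} + 3·v_{6}  so sig = (2;(1,2,2,3))
  • {1,7,9}:  v_{1} + v_{7} + v_{9} = v_{6}  so sig = (3;(1))
  • {2,5,9}:  v_{2} + v_{5} + v_{9} = 2·v_{8}  so sig = (3;(2))
  • {2,3,4,6}:  v_{2} + v_{3} + v_{4} + v_{6} = 0  so sig = (4;())
  • {3,6,7,8}:  v_{3} + v_{6} + v_{7} + v_{8} = v_{5}  so sig = (4;(1))
  • {2,3,5,6,8}:  v_{2} + v_{3} + v_{5} + v_{6} + v_{8} = v_{0}  so sig = (5;(1))
  • {2,3,6,7,9}:  v_{2} + v_{3} + v_{6} + v_{7} + v_{9} = v_{8}  so sig = (5;(1))

Signatures (|P|; sorted positive RHS coefficients), sorted:
    (2;(1,1))
    (2;(1,1))
    (2;(1,1,1,2))
    (2;(1,1,2))
    (2;(1,1,2,3))
    (2;(1,1,3))
    (2;(1,2))
    (2;(1,2,2,3))
    (3;(1))
    (3;(2))
    (4;())
    (4;(1))
    (5;(1))
    (5;(1))


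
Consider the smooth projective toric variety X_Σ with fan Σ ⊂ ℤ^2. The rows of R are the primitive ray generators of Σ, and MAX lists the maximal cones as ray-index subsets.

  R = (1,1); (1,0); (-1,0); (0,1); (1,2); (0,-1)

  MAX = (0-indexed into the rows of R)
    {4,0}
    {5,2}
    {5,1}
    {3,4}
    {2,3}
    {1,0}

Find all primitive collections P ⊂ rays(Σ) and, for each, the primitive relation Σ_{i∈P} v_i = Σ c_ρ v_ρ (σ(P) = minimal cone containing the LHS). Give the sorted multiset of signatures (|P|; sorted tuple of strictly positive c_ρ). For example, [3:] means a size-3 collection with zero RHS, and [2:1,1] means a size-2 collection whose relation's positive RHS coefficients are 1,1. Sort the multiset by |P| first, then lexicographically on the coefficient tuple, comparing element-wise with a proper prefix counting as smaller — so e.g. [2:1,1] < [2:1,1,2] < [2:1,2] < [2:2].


9 collections generate NE(X_Σ); each relation:

  • {1,2}:  v_{1} + v_{2} = 0 — sig = [2:]
  • {3,5}:  v_{3} + v_{5} = 0 — sig = [2:]
  • {0,2}:  v_{0} + v_{2} = v_{3} — sig = [2:1]
  • {0,3}:  v_{0} + v_{3} = v_{4} — sig = [2:1]
  • {0,5}:  v_{0} + v_{5} = v_{1} — sig = [2:1]
  • {1,3}:  v_{1} + v_{3} = v_{0} — sig = [2:1]
  • {4,5}:  v_{4} + v_{5} = v_{0} — sig = [2:1]
  • {1,4}:  v_{1} + v_{4} = 2·v_{0} — sig = [2:2]
  • {2,4}:  v_{2} + v_{4} = 2·v_{3} — sig = [2:2]

Hence PRS(X_Σ) =
[[2:], [2:], [2:1], [2:1], [2:1], [2:1], [2:1], [2:2], [2:2]]


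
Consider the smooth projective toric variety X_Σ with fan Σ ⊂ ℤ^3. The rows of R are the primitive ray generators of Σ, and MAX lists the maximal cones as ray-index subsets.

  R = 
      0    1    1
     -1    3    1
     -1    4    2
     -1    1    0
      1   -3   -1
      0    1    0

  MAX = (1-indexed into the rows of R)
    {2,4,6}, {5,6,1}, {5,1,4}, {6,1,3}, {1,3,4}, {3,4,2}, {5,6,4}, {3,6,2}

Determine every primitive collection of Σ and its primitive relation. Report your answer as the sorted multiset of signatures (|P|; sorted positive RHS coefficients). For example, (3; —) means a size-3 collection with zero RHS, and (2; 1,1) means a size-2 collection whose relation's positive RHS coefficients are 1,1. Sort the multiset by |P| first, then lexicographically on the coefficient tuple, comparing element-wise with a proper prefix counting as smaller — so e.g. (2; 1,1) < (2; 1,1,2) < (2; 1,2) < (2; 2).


The 5 primitive collections of Σ (r=6, n=3):

  P={2,5}:  v_{2} + v_{5} = 0 ; sig = (2; —)
  P={1,2}:  v_{1} + v_{2} = v_{3} ; sig = (2; 1)
  P={3,5}:  v_{3} + v_{5} = v_{1} ; sig = (2; 1)
  P={1,4,6}:  v_{1} + v_{4} + v_{6} = v_{2} ; sig = (3; 1)
  P={3,4,6}:  v_{3} + v_{4} + v_{6} = 2·v_{2} ; sig = (3; 2)

Signatures (|P|; sorted positive RHS coefficients), sorted:
    |P|=2: 3 collections, coeffs (), (1), (1)
    |P|=3: 2 collections, coeffs (1), (2)


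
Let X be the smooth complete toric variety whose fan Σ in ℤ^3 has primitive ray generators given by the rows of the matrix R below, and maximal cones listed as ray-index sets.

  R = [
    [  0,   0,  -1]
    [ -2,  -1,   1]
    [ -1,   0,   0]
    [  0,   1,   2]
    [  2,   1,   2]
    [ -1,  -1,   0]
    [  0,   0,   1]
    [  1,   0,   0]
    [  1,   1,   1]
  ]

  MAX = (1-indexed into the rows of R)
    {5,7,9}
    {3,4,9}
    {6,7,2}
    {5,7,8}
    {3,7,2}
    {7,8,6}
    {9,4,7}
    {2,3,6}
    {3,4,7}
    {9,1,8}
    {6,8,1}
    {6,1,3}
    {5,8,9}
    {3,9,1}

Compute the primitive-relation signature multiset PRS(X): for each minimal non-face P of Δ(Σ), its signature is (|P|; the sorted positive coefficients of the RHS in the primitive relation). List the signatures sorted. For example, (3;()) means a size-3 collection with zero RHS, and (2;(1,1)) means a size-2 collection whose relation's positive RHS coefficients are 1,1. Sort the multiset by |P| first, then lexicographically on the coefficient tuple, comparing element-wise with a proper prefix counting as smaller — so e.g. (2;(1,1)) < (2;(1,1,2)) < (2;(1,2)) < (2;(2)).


Primitive collections (18):

  P = {1,7}:  v_{1} + v_{7} = 0  ⟹  sig = (2;())
  P = {3,8}:  v_{3} + v_{8} = 0  ⟹  sig = (2;())
  P = {6,9}:  v_{6} + v_{9} = v_{7}  ⟹  sig = (2;(1))
  P = {1,2}:  v_{1} + v_{2} = v_{3} + v_{6}  ⟹  sig = (2;(1,1))
  P = {1,4}:  v_{1} + v_{4} = v_{3} + v_{9}  ⟹  sig = (2;(1,1))
  P = {1,5}:  v_{1} + v_{5} = v_{8} + v_{9}  ⟹  sig = (2;(1,1))
  P = {2,8}:  v_{2} + v_{8} = v_{6} + v_{7}  ⟹  sig = (2;(1,1))
  P = {3,5}:  v_{3} + v_{5} = v_{7} + v_{9}  ⟹  sig = (2;(1,1))
  P = {4,8}:  v_{4} + v_{8} = v_{7} + v_{9}  ⟹  sig = (2;(1,1))
  P = {2,9}:  v_{2} + v_{9} = v_{3} + 2·v_{7}  ⟹  sig = (2;(1,2))
  P = {4,6}:  v_{4} + v_{6} = v_{3} + 2·v_{7}  ⟹  sig = (2;(1,2))
  P = {5,6}:  v_{5} + v_{6} = 2·v_{7} + v_{8}  ⟹  sig = (2;(1,2))
  P = {4,5}:  v_{4} + v_{5} = 2·v_{7} + 2·v_{9}  ⟹  sig = (2;(2,2))
  P = {2,4}:  v_{2} + v_{4} = 2·v_{3} + 3·v_{7}  ⟹  sig = (2;(2,3))
  P = {2,5}:  v_{2} + v_{5} = 3·v_{7}  ⟹  sig = (2;(3))
  P = {3,6,7}:  v_{3} + v_{6} + v_{7} = v_{2}  ⟹  sig = (3;(1))
  P = {3,7,9}:  v_{3} + v_{7} + v_{9} = v_{4}  ⟹  sig = (3;(1))
  P = {7,8,9}:  v_{7} + v_{8} + v_{9} = v_{5}  ⟹  sig = (3;(1))

Hence PRS(X_Σ) =
{ (2;()) ×2,  (2;(1)),  (2;(1,1)) ×6,  (2;(1,2)) ×3,  (2;(2,2)),  (2;(2,3)),  (2;(3)),  (3;(1)) ×3 }
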